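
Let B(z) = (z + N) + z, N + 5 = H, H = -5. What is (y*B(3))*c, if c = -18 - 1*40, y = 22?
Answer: 5104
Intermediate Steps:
N = -10 (N = -5 - 5 = -10)
c = -58 (c = -18 - 40 = -58)
B(z) = -10 + 2*z (B(z) = (z - 10) + z = (-10 + z) + z = -10 + 2*z)
(y*B(3))*c = (22*(-10 + 2*3))*(-58) = (22*(-10 + 6))*(-58) = (22*(-4))*(-58) = -88*(-58) = 5104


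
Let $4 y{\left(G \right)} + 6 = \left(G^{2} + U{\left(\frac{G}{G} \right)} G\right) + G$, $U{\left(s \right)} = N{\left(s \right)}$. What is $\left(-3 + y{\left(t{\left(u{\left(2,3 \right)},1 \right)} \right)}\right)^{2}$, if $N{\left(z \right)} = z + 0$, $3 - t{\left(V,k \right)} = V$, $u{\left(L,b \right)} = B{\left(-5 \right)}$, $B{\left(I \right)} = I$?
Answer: $\frac{961}{4} \approx 240.25$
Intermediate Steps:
$u{\left(L,b \right)} = -5$
$t{\left(V,k \right)} = 3 - V$
$N{\left(z \right)} = z$
$U{\left(s \right)} = s$
$y{\left(G \right)} = - \frac{3}{2} + \frac{G}{2} + \frac{G^{2}}{4}$ ($y{\left(G \right)} = - \frac{3}{2} + \frac{\left(G^{2} + \frac{G}{G} G\right) + G}{4} = - \frac{3}{2} + \frac{\left(G^{2} + 1 G\right) + G}{4} = - \frac{3}{2} + \frac{\left(G^{2} + G\right) + G}{4} = - \frac{3}{2} + \frac{\left(G + G^{2}\right) + G}{4} = - \frac{3}{2} + \frac{G^{2} + 2 G}{4} = - \frac{3}{2} + \left(\frac{G}{2} + \frac{G^{2}}{4}\right) = - \frac{3}{2} + \frac{G}{2} + \frac{G^{2}}{4}$)
$\left(-3 + y{\left(t{\left(u{\left(2,3 \right)},1 \right)} \right)}\right)^{2} = \left(-3 + \left(- \frac{3}{2} + \frac{3 - -5}{2} + \frac{\left(3 - -5\right)^{2}}{4}\right)\right)^{2} = \left(-3 + \left(- \frac{3}{2} + \frac{3 + 5}{2} + \frac{\left(3 + 5\right)^{2}}{4}\right)\right)^{2} = \left(-3 + \left(- \frac{3}{2} + \frac{1}{2} \cdot 8 + \frac{8^{2}}{4}\right)\right)^{2} = \left(-3 + \left(- \frac{3}{2} + 4 + \frac{1}{4} \cdot 64\right)\right)^{2} = \left(-3 + \left(- \frac{3}{2} + 4 + 16\right)\right)^{2} = \left(-3 + \frac{37}{2}\right)^{2} = \left(\frac{31}{2}\right)^{2} = \frac{961}{4}$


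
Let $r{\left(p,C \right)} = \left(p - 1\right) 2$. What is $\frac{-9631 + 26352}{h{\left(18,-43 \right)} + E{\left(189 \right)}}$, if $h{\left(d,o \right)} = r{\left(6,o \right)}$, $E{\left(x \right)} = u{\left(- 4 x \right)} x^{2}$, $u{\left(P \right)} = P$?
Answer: $- \frac{16721}{27005066} \approx -0.00061918$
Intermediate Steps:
$E{\left(x \right)} = - 4 x^{3}$ ($E{\left(x \right)} = - 4 x x^{2} = - 4 x^{3}$)
$r{\left(p,C \right)} = -2 + 2 p$ ($r{\left(p,C \right)} = \left(-1 + p\right) 2 = -2 + 2 p$)
$h{\left(d,o \right)} = 10$ ($h{\left(d,o \right)} = -2 + 2 \cdot 6 = -2 + 12 = 10$)
$\frac{-9631 + 26352}{h{\left(18,-43 \right)} + E{\left(189 \right)}} = \frac{-9631 + 26352}{10 - 4 \cdot 189^{3}} = \frac{16721}{10 - 27005076} = \frac{16721}{-27005066} = 16721 \left(- \frac{1}{27005066}\right) = - \frac{16721}{27005066}$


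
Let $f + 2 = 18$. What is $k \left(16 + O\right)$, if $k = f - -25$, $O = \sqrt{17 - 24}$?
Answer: $656 + 41 i \sqrt{7} \approx 656.0 + 108.48 i$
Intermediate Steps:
$f = 16$ ($f = -2 + 18 = 16$)
$O = i \sqrt{7}$ ($O = \sqrt{17 - 24} = \sqrt{-7} = i \sqrt{7} \approx 2.6458 i$)
$k = 41$ ($k = 16 - -25 = 16 + 25 = 41$)
$k \left(16 + O\right) = 41 \left(16 + i \sqrt{7}\right) = 656 + 41 i \sqrt{7}$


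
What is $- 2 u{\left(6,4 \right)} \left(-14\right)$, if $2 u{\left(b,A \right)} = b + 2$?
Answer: $112$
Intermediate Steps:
$u{\left(b,A \right)} = 1 + \frac{b}{2}$ ($u{\left(b,A \right)} = \frac{b + 2}{2} = \frac{2 + b}{2} = 1 + \frac{b}{2}$)
$- 2 u{\left(6,4 \right)} \left(-14\right) = - 2 \left(1 + \frac{1}{2} \cdot 6\right) \left(-14\right) = - 2 \left(1 + 3\right) \left(-14\right) = \left(-2\right) 4 \left(-14\right) = \left(-8\right) \left(-14\right) = 112$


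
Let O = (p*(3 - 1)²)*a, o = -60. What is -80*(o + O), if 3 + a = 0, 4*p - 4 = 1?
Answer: 6000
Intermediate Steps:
p = 5/4 (p = 1 + (¼)*1 = 1 + ¼ = 5/4 ≈ 1.2500)
a = -3 (a = -3 + 0 = -3)
O = -15 (O = (5*(3 - 1)²/4)*(-3) = ((5/4)*2²)*(-3) = ((5/4)*4)*(-3) = 5*(-3) = -15)
-80*(o + O) = -80*(-60 - 15) = -80*(-75) = 6000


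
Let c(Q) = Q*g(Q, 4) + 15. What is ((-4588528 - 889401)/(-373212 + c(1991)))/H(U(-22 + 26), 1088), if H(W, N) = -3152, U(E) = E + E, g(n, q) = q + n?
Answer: 5477929/11343568896 ≈ 0.00048291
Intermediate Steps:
g(n, q) = n + q
c(Q) = 15 + Q*(4 + Q) (c(Q) = Q*(Q + 4) + 15 = Q*(4 + Q) + 15 = 15 + Q*(4 + Q))
U(E) = 2*E
((-4588528 - 889401)/(-373212 + c(1991)))/H(U(-22 + 26), 1088) = ((-4588528 - 889401)/(-373212 + (15 + 1991*(4 + 1991))))/(-3152) = -5477929/(-373212 + (15 + 1991*1995))*(-1/3152) = -5477929/(-373212 + (15 + 3972045))*(-1/3152) = -5477929/(-373212 + 3972060)*(-1/3152) = -5477929/3598848*(-1/3152) = 5477929/11343568896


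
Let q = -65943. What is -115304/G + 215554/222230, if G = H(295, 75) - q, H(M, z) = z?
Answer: -2848390987/3667795035 ≈ -0.77660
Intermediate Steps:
G = 66018 (G = 75 - 1*(-65943) = 75 + 65943 = 66018)
-115304/G + 215554/222230 = -115304/66018 + 215554/222230 = -115304*1/66018 + 215554*(1/222230) = -57652/33009 + 107777/111115 = -2848390987/3667795035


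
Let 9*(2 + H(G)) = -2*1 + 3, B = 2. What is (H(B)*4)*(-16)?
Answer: 1088/9 ≈ 120.89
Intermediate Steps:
H(G) = -17/9 (H(G) = -2 + (-2*1 + 3)/9 = -2 + (-2 + 3)/9 = -2 + (⅑)*1 = -2 + ⅑ = -17/9)
(H(B)*4)*(-16) = -17/9*4*(-16) = -68/9*(-16) = 1088/9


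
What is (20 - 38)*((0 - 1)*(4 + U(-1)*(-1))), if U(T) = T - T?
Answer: 72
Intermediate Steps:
U(T) = 0
(20 - 38)*((0 - 1)*(4 + U(-1)*(-1))) = (20 - 38)*((0 - 1)*(4 + 0*(-1))) = -(-18)*(4 + 0) = -(-18)*4 = -18*(-4) = 72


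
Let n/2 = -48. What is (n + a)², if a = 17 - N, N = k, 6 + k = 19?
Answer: 8464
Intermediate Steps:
n = -96 (n = 2*(-48) = -96)
k = 13 (k = -6 + 19 = 13)
N = 13
a = 4 (a = 17 - 1*13 = 17 - 13 = 4)
(n + a)² = (-96 + 4)² = (-92)² = 8464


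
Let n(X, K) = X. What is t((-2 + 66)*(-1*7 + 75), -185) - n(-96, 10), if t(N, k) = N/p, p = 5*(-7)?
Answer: -992/35 ≈ -28.343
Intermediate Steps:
p = -35
t(N, k) = -N/35 (t(N, k) = N/(-35) = N*(-1/35) = -N/35)
t((-2 + 66)*(-1*7 + 75), -185) - n(-96, 10) = -(-2 + 66)*(-1*7 + 75)/35 - 1*(-96) = -64*(-7 + 75)/35 + 96 = -64*68/35 + 96 = -1/35*4352 + 96 = -4352/35 + 96 = -992/35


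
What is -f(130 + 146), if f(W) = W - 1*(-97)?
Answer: -373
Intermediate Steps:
f(W) = 97 + W (f(W) = W + 97 = 97 + W)
-f(130 + 146) = -(97 + (130 + 146)) = -(97 + 276) = -1*373 = -373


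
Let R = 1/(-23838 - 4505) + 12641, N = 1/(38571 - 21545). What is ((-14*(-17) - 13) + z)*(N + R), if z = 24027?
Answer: 73970310526967130/241283959 ≈ 3.0657e+8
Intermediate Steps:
N = 1/17026 ≈ 5.8734e-5
R = 358283862/28343 (R = 1/(-28343) + 12641 = -1/28343 + 12641 = 358283862/28343 ≈ 12641.)
((-14*(-17) - 13) + z)*(N + R) = ((-14*(-17) - 13) + 24027)*(1/17026 + 358283862/28343) = ((238 - 13) + 24027)*(6100141062755/482567918) = (225 + 24027)*(6100141062755/482567918) = 24252*(6100141062755/482567918) = 73970310526967130/241283959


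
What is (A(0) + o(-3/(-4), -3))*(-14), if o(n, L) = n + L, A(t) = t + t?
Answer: 63/2 ≈ 31.500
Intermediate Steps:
A(t) = 2*t
o(n, L) = L + n
(A(0) + o(-3/(-4), -3))*(-14) = (2*0 + (-3 - 3/(-4)))*(-14) = (0 + (-3 - 3*(-¼)))*(-14) = (0 + (-3 + ¾))*(-14) = (0 - 9/4)*(-14) = -9/4*(-14) = 63/2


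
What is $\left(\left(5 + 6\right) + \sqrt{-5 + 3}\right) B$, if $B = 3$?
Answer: $33 + 3 i \sqrt{2} \approx 33.0 + 4.2426 i$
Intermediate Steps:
$\left(\left(5 + 6\right) + \sqrt{-5 + 3}\right) B = \left(\left(5 + 6\right) + \sqrt{-5 + 3}\right) 3 = \left(11 + \sqrt{-2}\right) 3 = \left(11 + i \sqrt{2}\right) 3 = 33 + 3 i \sqrt{2}$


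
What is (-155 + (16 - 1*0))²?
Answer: 19321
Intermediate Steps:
(-155 + (16 - 1*0))² = (-155 + (16 + 0))² = (-155 + 16)² = (-139)² = 19321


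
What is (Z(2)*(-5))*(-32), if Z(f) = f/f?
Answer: 160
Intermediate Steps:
Z(f) = 1
(Z(2)*(-5))*(-32) = (1*(-5))*(-32) = -5*(-32) = 160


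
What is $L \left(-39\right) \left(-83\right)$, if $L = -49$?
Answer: $-158613$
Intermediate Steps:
$L \left(-39\right) \left(-83\right) = \left(-49\right) \left(-39\right) \left(-83\right) = 1911 \left(-83\right) = -158613$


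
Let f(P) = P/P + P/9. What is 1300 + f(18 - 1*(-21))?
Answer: 3916/3 ≈ 1305.3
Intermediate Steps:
f(P) = 1 + P/9 (f(P) = 1 + P*(⅑) = 1 + P/9)
1300 + f(18 - 1*(-21)) = 1300 + (1 + (18 - 1*(-21))/9) = 1300 + (1 + (18 + 21)/9) = 1300 + (1 + (⅑)*39) = 1300 + (1 + 13/3) = 1300 + 16/3 = 3916/3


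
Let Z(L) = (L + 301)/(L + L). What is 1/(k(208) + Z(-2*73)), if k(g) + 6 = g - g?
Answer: -292/1907 ≈ -0.15312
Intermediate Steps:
k(g) = -6 (k(g) = -6 + (g - g) = -6 + 0 = -6)
Z(L) = (301 + L)/(2*L) (Z(L) = (301 + L)/((2*L)) = (301 + L)*(1/(2*L)) = (301 + L)/(2*L))
1/(k(208) + Z(-2*73)) = 1/(-6 + (301 - 2*73)/(2*((-2*73)))) = 1/(-6 + (½)*(301 - 146)/(-146)) = 1/(-6 + (½)*(-1/146)*155) = 1/(-6 - 155/292) = 1/(-1907/292) = -292/1907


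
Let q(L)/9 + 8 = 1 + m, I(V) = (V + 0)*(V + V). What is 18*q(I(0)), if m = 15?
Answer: 1296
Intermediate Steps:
I(V) = 2*V² (I(V) = V*(2*V) = 2*V²)
q(L) = 72 (q(L) = -72 + 9*(1 + 15) = -72 + 9*16 = -72 + 144 = 72)
18*q(I(0)) = 18*72 = 1296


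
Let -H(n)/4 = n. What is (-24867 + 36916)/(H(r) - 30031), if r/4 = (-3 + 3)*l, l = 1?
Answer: -12049/30031 ≈ -0.40122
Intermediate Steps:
r = 0 (r = 4*((-3 + 3)*1) = 4*(0*1) = 4*0 = 0)
H(n) = -4*n
(-24867 + 36916)/(H(r) - 30031) = (-24867 + 36916)/(-4*0 - 30031) = 12049/(0 - 30031) = 12049/(-30031) = 12049*(-1/30031) = -12049/30031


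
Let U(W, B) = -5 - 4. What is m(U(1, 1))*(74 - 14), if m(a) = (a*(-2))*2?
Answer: 2160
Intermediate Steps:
U(W, B) = -9
m(a) = -4*a (m(a) = -2*a*2 = -4*a)
m(U(1, 1))*(74 - 14) = (-4*(-9))*(74 - 14) = 36*60 = 2160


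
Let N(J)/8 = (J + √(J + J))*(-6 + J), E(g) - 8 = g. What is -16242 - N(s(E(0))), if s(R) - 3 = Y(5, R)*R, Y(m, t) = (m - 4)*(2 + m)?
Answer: -41258 - 424*√118 ≈ -45864.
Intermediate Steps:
E(g) = 8 + g
Y(m, t) = (-4 + m)*(2 + m)
s(R) = 3 + 7*R (s(R) = 3 + (-8 + 5² - 2*5)*R = 3 + (-8 + 25 - 10)*R = 3 + 7*R)
N(J) = 8*(-6 + J)*(J + √2*√J) (N(J) = 8*((J + √(J + J))*(-6 + J)) = 8*((J + √(2*J))*(-6 + J)) = 8*((J + √2*√J)*(-6 + J)) = 8*((-6 + J)*(J + √2*√J)) = 8*(-6 + J)*(J + √2*√J))
-16242 - N(s(E(0))) = -16242 - (-48*(3 + 7*(8 + 0)) + 8*(3 + 7*(8 + 0))² - 48*√2*√(3 + 7*(8 + 0)) + 8*√2*(3 + 7*(8 + 0))^(3/2)) = -16242 - (-48*(3 + 7*8) + 8*(3 + 7*8)² - 48*√2*√(3 + 7*8) + 8*√2*(3 + 7*8)^(3/2)) = -16242 - (-48*(3 + 56) + 8*(3 + 56)² - 48*√2*√(3 + 56) + 8*√2*(3 + 56)^(3/2)) = -16242 - (-48*59 + 8*59² - 48*√2*√59 + 8*√2*59^(3/2)) = -16242 - (-2832 + 8*3481 - 48*√118 + 8*√2*(59*√59)) = -16242 - (-2832 + 27848 - 48*√118 + 472*√118) = -16242 - (25016 + 424*√118) = -16242 + (-25016 - 424*√118) = -41258 - 424*√118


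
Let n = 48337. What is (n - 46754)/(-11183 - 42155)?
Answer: -1583/53338 ≈ -0.029679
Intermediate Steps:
(n - 46754)/(-11183 - 42155) = (48337 - 46754)/(-11183 - 42155) = 1583/(-53338) = 1583*(-1/53338) = -1583/53338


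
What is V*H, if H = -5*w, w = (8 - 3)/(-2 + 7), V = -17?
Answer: 85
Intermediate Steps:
w = 1 (w = 5/5 = 5*(⅕) = 1)
H = -5 (H = -5*1 = -5)
V*H = -17*(-5) = 85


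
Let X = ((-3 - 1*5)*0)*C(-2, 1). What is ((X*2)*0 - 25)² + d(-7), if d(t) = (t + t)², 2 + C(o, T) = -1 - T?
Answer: 821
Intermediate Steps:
C(o, T) = -3 - T (C(o, T) = -2 + (-1 - T) = -3 - T)
d(t) = 4*t² (d(t) = (2*t)² = 4*t²)
X = 0 (X = ((-3 - 1*5)*0)*(-3 - 1*1) = ((-3 - 5)*0)*(-3 - 1) = -8*0*(-4) = 0*(-4) = 0)
((X*2)*0 - 25)² + d(-7) = ((0*2)*0 - 25)² + 4*(-7)² = (0*0 - 25)² + 4*49 = (0 - 25)² + 196 = (-25)² + 196 = 625 + 196 = 821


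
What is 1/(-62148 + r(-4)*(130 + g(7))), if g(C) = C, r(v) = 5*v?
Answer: -1/64888 ≈ -1.5411e-5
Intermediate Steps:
1/(-62148 + r(-4)*(130 + g(7))) = 1/(-62148 + (5*(-4))*(130 + 7)) = 1/(-62148 - 20*137) = 1/(-62148 - 2740) = 1/(-64888) = -1/64888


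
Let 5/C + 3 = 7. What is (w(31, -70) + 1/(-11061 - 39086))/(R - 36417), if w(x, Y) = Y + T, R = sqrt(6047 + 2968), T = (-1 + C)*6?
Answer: 83396641599/44336262309652 + 2290047*sqrt(9015)/44336262309652 ≈ 0.0018859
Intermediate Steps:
C = 5/4 (C = 5/(-3 + 7) = 5/4 ≈ 1.2500)
T = 3/2 (T = (-1 + 5/4)*6 = (1/4)*6 = 3/2 ≈ 1.5000)
R = sqrt(9015) ≈ 94.947
w(x, Y) = 3/2 + Y (w(x, Y) = Y + 3/2 = 3/2 + Y)
(w(31, -70) + 1/(-11061 - 39086))/(R - 36417) = ((3/2 - 70) + 1/(-11061 - 39086))/(sqrt(9015) - 36417) = (-137/2 + 1/(-50147))/(-36417 + sqrt(9015)) = (-137/2 - 1/50147)/(-36417 + sqrt(9015)) = -6870141/(100294*(-36417 + sqrt(9015)))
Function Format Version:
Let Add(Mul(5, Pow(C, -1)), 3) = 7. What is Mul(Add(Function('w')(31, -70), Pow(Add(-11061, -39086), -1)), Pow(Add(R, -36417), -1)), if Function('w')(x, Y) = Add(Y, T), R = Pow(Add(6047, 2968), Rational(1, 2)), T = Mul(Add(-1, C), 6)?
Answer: Add(Rational(83396641599, 44336262309652), Mul(Rational(2290047, 44336262309652), Pow(9015, Rational(1, 2)))) ≈ 0.0018859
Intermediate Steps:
C = Rational(5, 4) (C = Mul(5, Pow(Add(-3, 7), -1)) = Mul(5, Pow(4, -1)) = Mul(5, Rational(1, 4)) = Rational(5, 4) ≈ 1.2500)
T = Rational(3, 2) (T = Mul(Add(-1, Rational(5, 4)), 6) = Mul(Rational(1, 4), 6) = Rational(3, 2) ≈ 1.5000)
R = Pow(9015, Rational(1, 2)) ≈ 94.947
Function('w')(x, Y) = Add(Rational(3, 2), Y) (Function('w')(x, Y) = Add(Y, Rational(3, 2)) = Add(Rational(3, 2), Y))
Mul(Add(Function('w')(31, -70), Pow(Add(-11061, -39086), -1)), Pow(Add(R, -36417), -1)) = Mul(Add(Add(Rational(3, 2), -70), Pow(Add(-11061, -39086), -1)), Pow(Add(Pow(9015, Rational(1, 2)), -36417), -1)) = Mul(Add(Rational(-137, 2), Pow(-50147, -1)), Pow(Add(-36417, Pow(9015, Rational(1, 2))), -1)) = Mul(Add(Rational(-137, 2), Rational(-1, 50147)), Pow(Add(-36417, Pow(9015, Rational(1, 2))), -1)) = Mul(Rational(-6870141, 100294), Pow(Add(-36417, Pow(9015, Rational(1, 2))), -1))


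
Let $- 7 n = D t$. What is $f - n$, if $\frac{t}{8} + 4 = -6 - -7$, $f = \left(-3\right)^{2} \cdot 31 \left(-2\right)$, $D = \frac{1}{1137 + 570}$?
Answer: $- \frac{2222522}{3983} \approx -558.0$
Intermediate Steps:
$D = \frac{1}{1707} \approx 0.00058582$
$f = -558$ ($f = 9 \left(-62\right) = -558$)
$t = -24$ ($t = -32 + 8 \left(-6 - -7\right) = -32 + 8 \left(-6 + 7\right) = -32 + 8 \cdot 1 = -32 + 8 = -24$)
$n = \frac{8}{3983}$ ($n = - \frac{\frac{1}{1707} \left(-24\right)}{7} = \left(- \frac{1}{7}\right) \left(- \frac{8}{569}\right) = \frac{8}{3983} \approx 0.0020085$)
$f - n = -558 - \frac{8}{3983} = - \frac{2222522}{3983}$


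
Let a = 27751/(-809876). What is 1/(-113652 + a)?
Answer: -809876/92044054903 ≈ -8.7988e-6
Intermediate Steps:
a = -27751/809876 (a = 27751*(-1/809876) = -27751/809876 ≈ -0.034266)
1/(-113652 + a) = 1/(-113652 - 27751/809876) = 1/(-92044054903/809876) = -809876/92044054903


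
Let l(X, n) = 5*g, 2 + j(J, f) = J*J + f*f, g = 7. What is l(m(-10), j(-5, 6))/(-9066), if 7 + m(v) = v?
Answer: -35/9066 ≈ -0.0038606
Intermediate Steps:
m(v) = -7 + v
j(J, f) = -2 + J² + f² (j(J, f) = -2 + (J*J + f*f) = -2 + (J² + f²) = -2 + J² + f²)
l(X, n) = 35 (l(X, n) = 5*7 = 35)
l(m(-10), j(-5, 6))/(-9066) = 35/(-9066) = 35*(-1/9066) = -35/9066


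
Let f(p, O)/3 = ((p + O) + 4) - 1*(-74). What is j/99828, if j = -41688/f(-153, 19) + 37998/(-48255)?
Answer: 9283661/3746711220 ≈ 0.0024778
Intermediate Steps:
f(p, O) = 234 + 3*O + 3*p (f(p, O) = 3*(((p + O) + 4) - 1*(-74)) = 3*(((O + p) + 4) + 74) = 3*((4 + O + p) + 74) = 3*(78 + O + p) = 234 + 3*O + 3*p)
j = 27850983/112595 (j = -41688/(234 + 3*19 + 3*(-153)) + 37998/(-48255) = -41688/(234 + 57 - 459) + 37998*(-1/48255) = -41688/(-168) - 12666/16085 = -41688*(-1/168) - 12666/16085 = 1737/7 - 12666/16085 = 27850983/112595 ≈ 247.36)
j/99828 = (27850983/112595)/99828 = (27850983/112595)*(1/99828) = 9283661/3746711220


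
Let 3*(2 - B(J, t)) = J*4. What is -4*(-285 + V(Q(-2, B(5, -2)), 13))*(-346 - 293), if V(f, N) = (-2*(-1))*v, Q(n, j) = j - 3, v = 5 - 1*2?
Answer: -713124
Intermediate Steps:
v = 3 (v = 5 - 2 = 3)
B(J, t) = 2 - 4*J/3 (B(J, t) = 2 - J*4/3 = 2 - 4*J/3)
Q(n, j) = -3 + j
V(f, N) = 6 (V(f, N) = -2*(-1)*3 = 2*3 = 6)
-4*(-285 + V(Q(-2, B(5, -2)), 13))*(-346 - 293) = -4*(-285 + 6)*(-346 - 293) = -(-1116)*(-639) = -4*178281 = -713124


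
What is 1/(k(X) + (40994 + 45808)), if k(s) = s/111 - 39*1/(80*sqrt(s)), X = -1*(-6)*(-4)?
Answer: 6084180070400/528117682973161283 - 2847520*I*sqrt(6)/528117682973161283 ≈ 1.1521e-5 - 1.3207e-11*I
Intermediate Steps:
X = -24 (X = 6*(-4) = -24)
k(s) = -39/(80*sqrt(s)) + s/111 (k(s) = s*(1/111) - 39/(80*sqrt(s)) = s/111 - 39/(80*sqrt(s)) = -39/(80*sqrt(s)) + s/111)
1/(k(X) + (40994 + 45808)) = 1/((-(-13)*I*sqrt(6)/320 + (1/111)*(-24)) + (40994 + 45808)) = 1/((-(-13)*I*sqrt(6)/320 - 8/37) + 86802) = 1/((13*I*sqrt(6)/320 - 8/37) + 86802) = 1/((-8/37 + 13*I*sqrt(6)/320) + 86802) = 1/(3211666/37 + 13*I*sqrt(6)/320)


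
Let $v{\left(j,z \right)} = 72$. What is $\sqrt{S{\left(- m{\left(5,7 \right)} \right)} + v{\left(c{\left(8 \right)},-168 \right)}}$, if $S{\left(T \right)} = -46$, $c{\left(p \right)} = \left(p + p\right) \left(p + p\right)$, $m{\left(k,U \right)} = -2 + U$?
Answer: $\sqrt{26} \approx 5.099$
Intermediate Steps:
$c{\left(p \right)} = 4 p^{2}$ ($c{\left(p \right)} = 2 p 2 p = 4 p^{2}$)
$\sqrt{S{\left(- m{\left(5,7 \right)} \right)} + v{\left(c{\left(8 \right)},-168 \right)}} = \sqrt{-46 + 72} = \sqrt{26}$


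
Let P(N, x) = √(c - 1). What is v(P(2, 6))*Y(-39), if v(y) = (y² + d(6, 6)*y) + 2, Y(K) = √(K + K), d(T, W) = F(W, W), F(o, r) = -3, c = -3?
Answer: 2*√78*(3 - I) ≈ 52.991 - 17.664*I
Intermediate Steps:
d(T, W) = -3
Y(K) = √2*√K (Y(K) = √(2*K) = √2*√K)
P(N, x) = 2*I (P(N, x) = √(-3 - 1) = √(-4) = 2*I)
v(y) = 2 + y² - 3*y (v(y) = (y² - 3*y) + 2 = 2 + y² - 3*y)
v(P(2, 6))*Y(-39) = (2 + (2*I)² - 6*I)*(√2*√(-39)) = (2 - 4 - 6*I)*(√2*(I*√39)) = (-2 - 6*I)*(I*√78) = I*√78*(-2 - 6*I)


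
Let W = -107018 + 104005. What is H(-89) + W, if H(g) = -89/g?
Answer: -3012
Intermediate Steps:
W = -3013
H(-89) + W = -89/(-89) - 3013 = -89*(-1/89) - 3013 = 1 - 3013 = -3012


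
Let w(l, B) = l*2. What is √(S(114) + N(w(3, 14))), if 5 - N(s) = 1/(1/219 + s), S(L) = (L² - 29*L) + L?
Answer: 2*√4240420010/1315 ≈ 99.040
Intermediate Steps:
w(l, B) = 2*l
S(L) = L² - 28*L
N(s) = 5 - 1/(1/219 + s)
√(S(114) + N(w(3, 14))) = √(114*(-28 + 114) + (-214 + 1095*(2*3))/(1 + 219*(2*3))) = √(114*86 + (-214 + 1095*6)/(1 + 219*6)) = √(9804 + (-214 + 6570)/(1 + 1314)) = √(9804 + 6356/1315) = √(12898616/1315) = 2*√4240420010/1315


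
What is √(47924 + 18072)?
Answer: 2*√16499 ≈ 256.90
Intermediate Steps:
√(47924 + 18072) = √65996 = 2*√16499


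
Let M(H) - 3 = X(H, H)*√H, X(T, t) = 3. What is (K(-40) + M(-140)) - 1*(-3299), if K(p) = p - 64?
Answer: 3198 + 6*I*√35 ≈ 3198.0 + 35.496*I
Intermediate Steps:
K(p) = -64 + p
M(H) = 3 + 3*√H
(K(-40) + M(-140)) - 1*(-3299) = ((-64 - 40) + (3 + 3*√(-140))) - 1*(-3299) = (-104 + (3 + 3*(2*I*√35))) + 3299 = (-104 + (3 + 6*I*√35)) + 3299 = (-101 + 6*I*√35) + 3299 = 3198 + 6*I*√35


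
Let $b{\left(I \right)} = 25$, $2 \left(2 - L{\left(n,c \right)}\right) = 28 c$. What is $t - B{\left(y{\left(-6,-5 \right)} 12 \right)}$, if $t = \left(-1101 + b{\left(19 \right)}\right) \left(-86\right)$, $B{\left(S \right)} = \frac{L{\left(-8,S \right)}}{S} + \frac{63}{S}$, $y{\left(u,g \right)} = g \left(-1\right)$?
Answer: $\frac{1110587}{12} \approx 92549.0$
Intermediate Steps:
$y{\left(u,g \right)} = - g$
$L{\left(n,c \right)} = 2 - 14 c$ ($L{\left(n,c \right)} = 2 - \frac{28 c}{2} = 2 - 14 c$)
$B{\left(S \right)} = \frac{63}{S} + \frac{2 - 14 S}{S}$ ($B{\left(S \right)} = \frac{2 - 14 S}{S} + \frac{63}{S} = \frac{63}{S} + \frac{2 - 14 S}{S}$)
$t = 92536$ ($t = \left(-1101 + 25\right) \left(-86\right) = \left(-1076\right) \left(-86\right) = 92536$)
$t - B{\left(y{\left(-6,-5 \right)} 12 \right)} = 92536 - \left(-14 + \frac{65}{\left(-1\right) \left(-5\right) 12}\right) = 92536 - \left(-14 + \frac{65}{5 \cdot 12}\right) = 92536 - \left(-14 + \frac{65}{60}\right) = 92536 - \left(-14 + 65 \cdot \frac{1}{60}\right) = 92536 - \left(-14 + \frac{13}{12}\right) = 92536 - - \frac{155}{12} = 92536 + \frac{155}{12} = \frac{1110587}{12}$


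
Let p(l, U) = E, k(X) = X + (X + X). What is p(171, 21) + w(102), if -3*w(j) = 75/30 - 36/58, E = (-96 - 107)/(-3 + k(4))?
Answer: -12101/522 ≈ -23.182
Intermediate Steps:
k(X) = 3*X (k(X) = X + 2*X = 3*X)
E = -203/9 (E = (-96 - 107)/(-3 + 3*4) = -203/(-3 + 12) = -203/9 ≈ -22.556)
p(l, U) = -203/9
w(j) = -109/174 (w(j) = -(75/30 - 36/58)/3 = -(75*(1/30) - 36*1/58)/3 = -(5/2 - 18/29)/3 = -⅓*109/58 = -109/174)
p(171, 21) + w(102) = -203/9 - 109/174 = -12101/522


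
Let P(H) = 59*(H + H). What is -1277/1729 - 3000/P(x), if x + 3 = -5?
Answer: 497689/204022 ≈ 2.4394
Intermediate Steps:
x = -8 (x = -3 - 5 = -8)
P(H) = 118*H (P(H) = 59*(2*H) = 118*H)
-1277/1729 - 3000/P(x) = -1277/1729 - 3000/(118*(-8)) = -1277*1/1729 - 3000/(-944) = -1277/1729 - 3000*(-1/944) = -1277/1729 + 375/118 = 497689/204022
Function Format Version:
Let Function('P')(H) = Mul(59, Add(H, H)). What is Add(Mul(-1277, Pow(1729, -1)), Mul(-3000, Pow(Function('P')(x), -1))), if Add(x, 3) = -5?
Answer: Rational(497689, 204022) ≈ 2.4394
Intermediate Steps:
x = -8 (x = Add(-3, -5) = -8)
Function('P')(H) = Mul(118, H) (Function('P')(H) = Mul(59, Mul(2, H)) = Mul(118, H))
Add(Mul(-1277, Pow(1729, -1)), Mul(-3000, Pow(Function('P')(x), -1))) = Add(Mul(-1277, Pow(1729, -1)), Mul(-3000, Pow(Mul(118, -8), -1))) = Add(Mul(-1277, Rational(1, 1729)), Mul(-3000, Pow(-944, -1))) = Add(Rational(-1277, 1729), Mul(-3000, Rational(-1, 944))) = Add(Rational(-1277, 1729), Rational(375, 118)) = Rational(497689, 204022)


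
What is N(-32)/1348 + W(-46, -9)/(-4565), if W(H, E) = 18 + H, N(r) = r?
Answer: -27084/1538405 ≈ -0.017605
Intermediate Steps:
N(-32)/1348 + W(-46, -9)/(-4565) = -32/1348 + (18 - 46)/(-4565) = -32*1/1348 - 28*(-1/4565) = -8/337 + 28/4565 = -27084/1538405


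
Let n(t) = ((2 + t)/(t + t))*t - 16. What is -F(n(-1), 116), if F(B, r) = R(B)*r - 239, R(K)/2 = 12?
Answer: -2545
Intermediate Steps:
R(K) = 24 (R(K) = 2*12 = 24)
n(t) = -15 + t/2 (n(t) = ((2 + t)/((2*t)))*t - 16 = ((2 + t)*(1/(2*t)))*t - 16 = ((2 + t)/(2*t))*t - 16 = (1 + t/2) - 16 = -15 + t/2)
F(B, r) = -239 + 24*r (F(B, r) = 24*r - 239 = -239 + 24*r)
-F(n(-1), 116) = -(-239 + 24*116) = -(-239 + 2784) = -1*2545 = -2545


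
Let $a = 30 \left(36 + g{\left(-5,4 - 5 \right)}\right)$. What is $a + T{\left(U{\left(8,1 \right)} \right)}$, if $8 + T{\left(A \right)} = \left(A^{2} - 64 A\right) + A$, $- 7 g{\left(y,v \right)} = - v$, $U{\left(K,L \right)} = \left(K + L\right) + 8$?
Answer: $\frac{2000}{7} \approx 285.71$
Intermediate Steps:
$U{\left(K,L \right)} = 8 + K + L$
$g{\left(y,v \right)} = \frac{v}{7}$ ($g{\left(y,v \right)} = - \frac{\left(-1\right) v}{7} = \frac{v}{7}$)
$a = \frac{7530}{7}$ ($a = 30 \left(36 + \frac{4 - 5}{7}\right) = 30 \left(36 + \frac{1}{7} \left(-1\right)\right) = 30 \left(36 - \frac{1}{7}\right) = 30 \cdot \frac{251}{7} = \frac{7530}{7} \approx 1075.7$)
$T{\left(A \right)} = -8 + A^{2} - 63 A$ ($T{\left(A \right)} = -8 + \left(\left(A^{2} - 64 A\right) + A\right) = -8 + \left(A^{2} - 63 A\right) = -8 + A^{2} - 63 A$)
$a + T{\left(U{\left(8,1 \right)} \right)} = \frac{7530}{7} - \left(8 - \left(8 + 8 + 1\right)^{2} + 63 \left(8 + 8 + 1\right)\right) = \frac{7530}{7} - \left(1079 - 289\right) = \frac{7530}{7} - 790 = \frac{2000}{7}$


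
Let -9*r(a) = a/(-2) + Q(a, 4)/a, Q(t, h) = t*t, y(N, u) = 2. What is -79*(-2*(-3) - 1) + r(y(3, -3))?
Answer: -3556/9 ≈ -395.11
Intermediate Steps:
Q(t, h) = t²
r(a) = -a/18 (r(a) = -(a/(-2) + a²/a)/9 = -(a*(-½) + a)/9 = -(-a/2 + a)/9 = -a/18)
-79*(-2*(-3) - 1) + r(y(3, -3)) = -79*(-2*(-3) - 1) - 1/18*2 = -79*(6 - 1) - ⅑ = -79*5 - ⅑ = -395 - ⅑ = -3556/9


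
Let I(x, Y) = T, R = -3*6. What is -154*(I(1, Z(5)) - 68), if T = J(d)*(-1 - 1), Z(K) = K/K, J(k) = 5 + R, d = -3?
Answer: 6468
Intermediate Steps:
R = -18
J(k) = -13 (J(k) = 5 - 18 = -13)
Z(K) = 1
T = 26 (T = -13*(-1 - 1) = -13*(-2) = 26)
I(x, Y) = 26
-154*(I(1, Z(5)) - 68) = -154*(26 - 68) = -154*(-42) = 6468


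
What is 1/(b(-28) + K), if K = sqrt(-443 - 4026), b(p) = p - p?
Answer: -I*sqrt(4469)/4469 ≈ -0.014959*I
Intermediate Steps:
b(p) = 0
K = I*sqrt(4469) (K = sqrt(-4469) = I*sqrt(4469) ≈ 66.851*I)
1/(b(-28) + K) = 1/(0 + I*sqrt(4469)) = 1/(I*sqrt(4469)) = -I*sqrt(4469)/4469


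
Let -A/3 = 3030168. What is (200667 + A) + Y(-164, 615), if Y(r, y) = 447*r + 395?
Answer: -8962750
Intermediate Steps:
A = -9090504 (A = -3*3030168 = -9090504)
Y(r, y) = 395 + 447*r
(200667 + A) + Y(-164, 615) = (200667 - 9090504) + (395 + 447*(-164)) = -8889837 + (395 - 73308) = -8889837 - 72913 = -8962750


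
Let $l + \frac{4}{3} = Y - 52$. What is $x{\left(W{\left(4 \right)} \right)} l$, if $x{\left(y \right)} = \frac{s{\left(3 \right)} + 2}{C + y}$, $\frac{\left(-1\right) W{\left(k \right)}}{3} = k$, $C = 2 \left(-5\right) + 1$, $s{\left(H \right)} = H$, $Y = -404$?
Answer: $\frac{980}{9} \approx 108.89$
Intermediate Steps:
$l = - \frac{1372}{3}$ ($l = - \frac{4}{3} - 456 = - \frac{1372}{3} \approx -457.33$)
$C = -9$ ($C = -10 + 1 = -9$)
$W{\left(k \right)} = - 3 k$
$x{\left(y \right)} = \frac{5}{-9 + y}$ ($x{\left(y \right)} = \frac{3 + 2}{-9 + y} = \frac{5}{-9 + y}$)
$x{\left(W{\left(4 \right)} \right)} l = \frac{5}{-9 - 12} \left(- \frac{1372}{3}\right) = \frac{5}{-21} \left(- \frac{1372}{3}\right) = 5 \left(- \frac{1}{21}\right) \left(- \frac{1372}{3}\right) = \left(- \frac{5}{21}\right) \left(- \frac{1372}{3}\right) = \frac{980}{9}$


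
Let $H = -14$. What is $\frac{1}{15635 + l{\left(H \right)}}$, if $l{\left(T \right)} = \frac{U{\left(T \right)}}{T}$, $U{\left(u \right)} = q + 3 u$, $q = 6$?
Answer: $\frac{7}{109463} \approx 6.3949 \cdot 10^{-5}$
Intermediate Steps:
$U{\left(u \right)} = 6 + 3 u$
$l{\left(T \right)} = \frac{6 + 3 T}{T}$
$\frac{1}{15635 + l{\left(H \right)}} = \frac{1}{15635 + \left(3 + \frac{6}{-14}\right)} = \frac{1}{15635 + \left(3 + 6 \left(- \frac{1}{14}\right)\right)} = \frac{1}{15635 + \left(3 - \frac{3}{7}\right)} = \frac{1}{15635 + \frac{18}{7}} = \frac{1}{\frac{109463}{7}} = \frac{7}{109463}$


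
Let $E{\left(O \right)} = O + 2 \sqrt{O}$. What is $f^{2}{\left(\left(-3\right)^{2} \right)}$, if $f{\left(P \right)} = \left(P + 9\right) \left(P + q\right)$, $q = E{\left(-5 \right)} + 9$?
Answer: $48276 + 16848 i \sqrt{5} \approx 48276.0 + 37673.0 i$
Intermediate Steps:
$q = 4 + 2 i \sqrt{5}$ ($q = \left(-5 + 2 \sqrt{-5}\right) + 9 = \left(-5 + 2 i \sqrt{5}\right) + 9 = 4 + 2 i \sqrt{5} \approx 4.0 + 4.4721 i$)
$f{\left(P \right)} = \left(9 + P\right) \left(4 + P + 2 i \sqrt{5}\right)$ ($f{\left(P \right)} = \left(P + 9\right) \left(P + \left(4 + 2 i \sqrt{5}\right)\right) = \left(9 + P\right) \left(4 + P + 2 i \sqrt{5}\right)$)
$f^{2}{\left(\left(-3\right)^{2} \right)} = \left(36 + \left(\left(-3\right)^{2}\right)^{2} + 13 \left(-3\right)^{2} + 18 i \sqrt{5} + 2 i \left(-3\right)^{2} \sqrt{5}\right)^{2} = \left(36 + 9^{2} + 13 \cdot 9 + 18 i \sqrt{5} + 2 i 9 \sqrt{5}\right)^{2} = \left(36 + 81 + 117 + 18 i \sqrt{5} + 18 i \sqrt{5}\right)^{2} = \left(234 + 36 i \sqrt{5}\right)^{2}$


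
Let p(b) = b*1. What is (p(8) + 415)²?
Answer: 178929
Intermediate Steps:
p(b) = b
(p(8) + 415)² = (8 + 415)² = 423² = 178929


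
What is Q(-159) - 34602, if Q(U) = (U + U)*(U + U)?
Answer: 66522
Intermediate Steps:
Q(U) = 4*U² (Q(U) = (2*U)*(2*U) = 4*U²)
Q(-159) - 34602 = 4*(-159)² - 34602 = 4*25281 - 34602 = 101124 - 34602 = 66522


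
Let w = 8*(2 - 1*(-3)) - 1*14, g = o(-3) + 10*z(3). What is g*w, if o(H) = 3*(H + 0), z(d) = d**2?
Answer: 2106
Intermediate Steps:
o(H) = 3*H
g = 81 (g = 3*(-3) + 10*3**2 = -9 + 10*9 = -9 + 90 = 81)
w = 26 (w = 8*(2 + 3) - 14 = 8*5 - 14 = 40 - 14 = 26)
g*w = 81*26 = 2106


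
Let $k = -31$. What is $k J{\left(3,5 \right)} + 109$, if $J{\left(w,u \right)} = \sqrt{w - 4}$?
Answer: $109 - 31 i \approx 109.0 - 31.0 i$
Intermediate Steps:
$J{\left(w,u \right)} = \sqrt{-4 + w}$
$k J{\left(3,5 \right)} + 109 = - 31 \sqrt{-4 + 3} + 109 = - 31 \sqrt{-1} + 109 = - 31 i + 109 = 109 - 31 i$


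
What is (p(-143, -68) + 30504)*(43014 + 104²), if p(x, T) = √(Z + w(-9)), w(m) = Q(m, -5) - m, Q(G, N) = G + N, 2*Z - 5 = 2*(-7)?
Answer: 1642030320 + 26915*I*√38 ≈ 1.642e+9 + 1.6592e+5*I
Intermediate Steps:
Z = -9/2 (Z = 5/2 + (2*(-7))/2 = 5/2 + (½)*(-14) = 5/2 - 7 = -9/2 ≈ -4.5000)
w(m) = -5 (w(m) = (m - 5) - m = (-5 + m) - m = -5)
p(x, T) = I*√38/2 (p(x, T) = √(-9/2 - 5) = √(-19/2) = I*√38/2)
(p(-143, -68) + 30504)*(43014 + 104²) = (I*√38/2 + 30504)*(43014 + 104²) = (30504 + I*√38/2)*(43014 + 10816) = (30504 + I*√38/2)*53830 = 1642030320 + 26915*I*√38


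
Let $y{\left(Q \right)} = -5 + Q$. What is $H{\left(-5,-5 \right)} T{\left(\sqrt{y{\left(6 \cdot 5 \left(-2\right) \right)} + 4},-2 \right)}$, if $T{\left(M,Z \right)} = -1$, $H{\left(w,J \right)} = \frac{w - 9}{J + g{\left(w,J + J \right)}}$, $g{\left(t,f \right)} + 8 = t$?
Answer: $- \frac{7}{9} \approx -0.77778$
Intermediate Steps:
$g{\left(t,f \right)} = -8 + t$
$H{\left(w,J \right)} = \frac{-9 + w}{-8 + J + w}$ ($H{\left(w,J \right)} = \frac{w - 9}{J + \left(-8 + w\right)} = \frac{-9 + w}{-8 + J + w}$)
$H{\left(-5,-5 \right)} T{\left(\sqrt{y{\left(6 \cdot 5 \left(-2\right) \right)} + 4},-2 \right)} = \frac{-9 - 5}{-8 - 5 - 5} \left(-1\right) = \frac{1}{-18} \left(-14\right) \left(-1\right) = \left(- \frac{1}{18}\right) \left(-14\right) \left(-1\right) = \frac{7}{9} \left(-1\right) = - \frac{7}{9}$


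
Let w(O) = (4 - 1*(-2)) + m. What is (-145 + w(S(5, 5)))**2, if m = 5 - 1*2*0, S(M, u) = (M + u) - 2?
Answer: 17956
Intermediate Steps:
S(M, u) = -2 + M + u
m = 5 (m = 5 - 2*0 = 5 + 0 = 5)
w(O) = 11 (w(O) = (4 - 1*(-2)) + 5 = (4 + 2) + 5 = 6 + 5 = 11)
(-145 + w(S(5, 5)))**2 = (-145 + 11)**2 = (-134)**2 = 17956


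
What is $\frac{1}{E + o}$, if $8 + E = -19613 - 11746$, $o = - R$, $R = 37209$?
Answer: $- \frac{1}{68576} \approx -1.4582 \cdot 10^{-5}$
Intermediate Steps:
$o = -37209$ ($o = \left(-1\right) 37209 = -37209$)
$E = -31367$ ($E = -8 - 31359 = -31367$)
$\frac{1}{E + o} = \frac{1}{-31367 - 37209} = \frac{1}{-68576} = - \frac{1}{68576}$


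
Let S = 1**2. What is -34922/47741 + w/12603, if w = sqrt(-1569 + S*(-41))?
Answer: -34922/47741 + I*sqrt(1610)/12603 ≈ -0.73149 + 0.0031837*I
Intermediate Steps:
S = 1
w = I*sqrt(1610) (w = sqrt(-1569 + 1*(-41)) = sqrt(-1569 - 41) = sqrt(-1610) = I*sqrt(1610) ≈ 40.125*I)
-34922/47741 + w/12603 = -34922/47741 + (I*sqrt(1610))/12603 = -34922*1/47741 + (I*sqrt(1610))*(1/12603) = -34922/47741 + I*sqrt(1610)/12603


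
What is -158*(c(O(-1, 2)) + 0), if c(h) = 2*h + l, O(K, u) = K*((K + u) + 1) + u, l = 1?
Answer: -158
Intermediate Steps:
O(K, u) = u + K*(1 + K + u) (O(K, u) = K*(1 + K + u) + u = u + K*(1 + K + u))
c(h) = 1 + 2*h (c(h) = 2*h + 1 = 1 + 2*h)
-158*(c(O(-1, 2)) + 0) = -158*((1 + 2*(-1 + 2 + (-1)² - 1*2)) + 0) = -158*((1 + 2*(-1 + 2 + 1 - 2)) + 0) = -158*((1 + 2*0) + 0) = -158*((1 + 0) + 0) = -158*(1 + 0) = -158*1 = -158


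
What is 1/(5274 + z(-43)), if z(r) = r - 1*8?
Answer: 1/5223 ≈ 0.00019146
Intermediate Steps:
z(r) = -8 + r (z(r) = r - 8 = -8 + r)
1/(5274 + z(-43)) = 1/(5274 + (-8 - 43)) = 1/(5274 - 51) = 1/5223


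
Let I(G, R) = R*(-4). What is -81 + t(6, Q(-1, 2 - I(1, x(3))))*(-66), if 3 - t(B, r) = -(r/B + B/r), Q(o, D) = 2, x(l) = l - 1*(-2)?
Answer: -499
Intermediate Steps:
x(l) = 2 + l (x(l) = l + 2 = 2 + l)
I(G, R) = -4*R
t(B, r) = 3 + B/r + r/B (t(B, r) = 3 - (-1)*(r/B + B/r) = 3 - (-1)*(B/r + r/B) = 3 - (-B/r - r/B) = 3 + (B/r + r/B) = 3 + B/r + r/B)
-81 + t(6, Q(-1, 2 - I(1, x(3))))*(-66) = -81 + (3 + 6/2 + 2/6)*(-66) = -81 + (3 + 6*(½) + 2*(⅙))*(-66) = -81 + (3 + 3 + ⅓)*(-66) = -81 + (19/3)*(-66) = -81 - 418 = -499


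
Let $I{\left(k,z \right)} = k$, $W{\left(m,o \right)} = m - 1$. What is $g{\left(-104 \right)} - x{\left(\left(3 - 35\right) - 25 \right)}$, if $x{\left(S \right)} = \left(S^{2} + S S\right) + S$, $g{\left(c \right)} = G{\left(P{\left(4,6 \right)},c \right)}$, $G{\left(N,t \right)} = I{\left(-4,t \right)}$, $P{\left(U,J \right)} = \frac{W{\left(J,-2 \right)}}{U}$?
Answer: $-6445$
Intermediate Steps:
$W{\left(m,o \right)} = -1 + m$
$P{\left(U,J \right)} = \frac{-1 + J}{U}$
$G{\left(N,t \right)} = -4$
$g{\left(c \right)} = -4$
$x{\left(S \right)} = S + 2 S^{2}$ ($x{\left(S \right)} = \left(S^{2} + S^{2}\right) + S = 2 S^{2} + S = S + 2 S^{2}$)
$g{\left(-104 \right)} - x{\left(\left(3 - 35\right) - 25 \right)} = -4 - \left(\left(3 - 35\right) - 25\right) \left(1 + 2 \left(\left(3 - 35\right) - 25\right)\right) = -4 - \left(-32 - 25\right) \left(1 + 2 \left(-32 - 25\right)\right) = -4 - - 57 \left(1 + 2 \left(-57\right)\right) = -4 - - 57 \left(1 - 114\right) = -4 - \left(-57\right) \left(-113\right) = -4 - 6441 = -6445$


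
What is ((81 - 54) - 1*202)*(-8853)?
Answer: 1549275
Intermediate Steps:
((81 - 54) - 1*202)*(-8853) = (27 - 202)*(-8853) = -175*(-8853) = 1549275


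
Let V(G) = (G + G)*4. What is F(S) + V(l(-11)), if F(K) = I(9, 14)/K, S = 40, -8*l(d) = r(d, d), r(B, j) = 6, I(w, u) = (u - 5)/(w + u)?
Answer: -5511/920 ≈ -5.9902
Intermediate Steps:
I(w, u) = (-5 + u)/(u + w)
l(d) = -3/4 (l(d) = -1/8*6 = -3/4)
V(G) = 8*G (V(G) = (2*G)*4 = 8*G)
F(K) = 9/(23*K) (F(K) = ((-5 + 14)/(14 + 9))/K = (9/23)/K = ((1/23)*9)/K = 9/(23*K))
F(S) + V(l(-11)) = (9/23)/40 + 8*(-3/4) = (9/23)*(1/40) - 6 = 9/920 - 6 = -5511/920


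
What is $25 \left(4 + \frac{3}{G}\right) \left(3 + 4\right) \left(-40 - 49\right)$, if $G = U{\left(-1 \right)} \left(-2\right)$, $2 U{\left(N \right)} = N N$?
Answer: $-15575$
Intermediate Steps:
$U{\left(N \right)} = \frac{N^{2}}{2}$ ($U{\left(N \right)} = \frac{N N}{2} = \frac{N^{2}}{2}$)
$G = -1$ ($G = \frac{\left(-1\right)^{2}}{2} \left(-2\right) = \frac{1}{2} \cdot 1 \left(-2\right) = \frac{1}{2} \left(-2\right) = -1$)
$25 \left(4 + \frac{3}{G}\right) \left(3 + 4\right) \left(-40 - 49\right) = 25 \left(4 + \frac{3}{-1}\right) \left(3 + 4\right) \left(-40 - 49\right) = 25 \left(4 + 3 \left(-1\right)\right) 7 \left(-89\right) = 25 \left(4 - 3\right) 7 \left(-89\right) = 25 \cdot 1 \cdot 7 \left(-89\right) = 25 \cdot 7 \left(-89\right) = 175 \left(-89\right) = -15575$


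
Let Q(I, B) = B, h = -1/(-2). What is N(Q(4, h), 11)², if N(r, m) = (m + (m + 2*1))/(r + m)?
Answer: 2304/529 ≈ 4.3554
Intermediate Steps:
h = ½ (h = -1*(-½) = ½ ≈ 0.50000)
N(r, m) = (2 + 2*m)/(m + r) (N(r, m) = (m + (m + 2))/(m + r) = (m + (2 + m))/(m + r) = (2 + 2*m)/(m + r))
N(Q(4, h), 11)² = (2*(1 + 11)/(11 + ½))² = (2*12/(23/2))² = (2*(2/23)*12)² = (48/23)² = 2304/529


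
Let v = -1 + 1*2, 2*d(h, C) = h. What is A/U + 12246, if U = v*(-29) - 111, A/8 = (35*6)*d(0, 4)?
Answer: 12246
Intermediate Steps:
d(h, C) = h/2
v = 1 (v = -1 + 2 = 1)
A = 0 (A = 8*((35*6)*((½)*0)) = 8*(210*0) = 8*0 = 0)
U = -140 (U = 1*(-29) - 111 = -29 - 111 = -140)
A/U + 12246 = 0/(-140) + 12246 = 0*(-1/140) + 12246 = 0 + 12246 = 12246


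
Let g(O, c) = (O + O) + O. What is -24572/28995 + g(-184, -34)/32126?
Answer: -402702656/465746685 ≈ -0.86464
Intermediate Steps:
g(O, c) = 3*O (g(O, c) = 2*O + O = 3*O)
-24572/28995 + g(-184, -34)/32126 = -24572/28995 + (3*(-184))/32126 = -24572*1/28995 - 552*1/32126 = -24572/28995 - 276/16063 = -402702656/465746685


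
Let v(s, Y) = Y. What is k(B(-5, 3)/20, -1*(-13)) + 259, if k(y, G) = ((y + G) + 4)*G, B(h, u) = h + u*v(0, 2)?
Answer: 9613/20 ≈ 480.65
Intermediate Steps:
B(h, u) = h + 2*u (B(h, u) = h + u*2 = h + 2*u)
k(y, G) = G*(4 + G + y) (k(y, G) = ((G + y) + 4)*G = (4 + G + y)*G = G*(4 + G + y))
k(B(-5, 3)/20, -1*(-13)) + 259 = (-1*(-13))*(4 - 1*(-13) + (-5 + 2*3)/20) + 259 = 13*(4 + 13 + (-5 + 6)*(1/20)) + 259 = 13*(4 + 13 + 1*(1/20)) + 259 = 13*(4 + 13 + 1/20) + 259 = 13*(341/20) + 259 = 4433/20 + 259 = 9613/20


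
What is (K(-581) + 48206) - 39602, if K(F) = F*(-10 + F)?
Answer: 351975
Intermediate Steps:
(K(-581) + 48206) - 39602 = (-581*(-10 - 581) + 48206) - 39602 = (-581*(-591) + 48206) - 39602 = (343371 + 48206) - 39602 = 391577 - 39602 = 351975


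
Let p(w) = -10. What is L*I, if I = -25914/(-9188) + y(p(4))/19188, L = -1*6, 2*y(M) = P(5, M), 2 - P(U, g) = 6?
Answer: -62152432/3672903 ≈ -16.922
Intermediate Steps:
P(U, g) = -4 (P(U, g) = 2 - 1*6 = 2 - 6 = -4)
y(M) = -2 (y(M) = (½)*(-4) = -2)
L = -6
I = 31076216/11018709 (I = -25914/(-9188) - 2/19188 = -25914*(-1/9188) - 2*1/19188 = 12957/4594 - 1/9594 = 31076216/11018709 ≈ 2.8203)
L*I = -6*31076216/11018709 = -62152432/3672903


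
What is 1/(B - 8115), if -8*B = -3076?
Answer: -2/15461 ≈ -0.00012936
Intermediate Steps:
B = 769/2 (B = -1/8*(-3076) = 769/2 ≈ 384.50)
1/(B - 8115) = 1/(769/2 - 8115) = 1/(-15461/2) = -2/15461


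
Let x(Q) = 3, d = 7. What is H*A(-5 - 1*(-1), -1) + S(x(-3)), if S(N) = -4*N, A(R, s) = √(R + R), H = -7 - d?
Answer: -12 - 28*I*√2 ≈ -12.0 - 39.598*I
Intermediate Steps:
H = -14 (H = -7 - 1*7 = -7 - 7 = -14)
A(R, s) = √2*√R (A(R, s) = √(2*R) = √2*√R)
H*A(-5 - 1*(-1), -1) + S(x(-3)) = -14*√2*√(-5 - 1*(-1)) - 4*3 = -14*√2*√(-5 + 1) - 12 = -14*√2*√(-4) - 12 = -14*√2*2*I - 12 = -28*I*√2 - 12 = -12 - 28*I*√2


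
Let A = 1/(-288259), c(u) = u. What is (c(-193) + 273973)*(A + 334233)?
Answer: 26377517627327880/288259 ≈ 9.1506e+10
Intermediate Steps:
A = -1/288259 ≈ -3.4691e-6
(c(-193) + 273973)*(A + 334233) = (-193 + 273973)*(-1/288259 + 334233) = 273780*(96345670346/288259) = 26377517627327880/288259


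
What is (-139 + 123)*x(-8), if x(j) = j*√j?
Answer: 256*I*√2 ≈ 362.04*I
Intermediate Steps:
x(j) = j^(3/2)
(-139 + 123)*x(-8) = (-139 + 123)*(-8)^(3/2) = -(-256)*I*√2 = 256*I*√2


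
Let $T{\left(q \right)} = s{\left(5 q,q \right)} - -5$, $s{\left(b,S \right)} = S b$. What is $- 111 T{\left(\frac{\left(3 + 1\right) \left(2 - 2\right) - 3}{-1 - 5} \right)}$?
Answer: $- \frac{2775}{4} \approx -693.75$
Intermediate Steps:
$T{\left(q \right)} = 5 + 5 q^{2}$ ($T{\left(q \right)} = q 5 q - -5 = 5 q^{2} + 5 = 5 + 5 q^{2}$)
$- 111 T{\left(\frac{\left(3 + 1\right) \left(2 - 2\right) - 3}{-1 - 5} \right)} = - 111 \left(5 + 5 \left(\frac{\left(3 + 1\right) \left(2 - 2\right) - 3}{-1 - 5}\right)^{2}\right) = - 111 \left(5 + 5 \left(\frac{4 \cdot 0 - 3}{-6}\right)^{2}\right) = - 111 \left(5 + 5 \left(\left(0 - 3\right) \left(- \frac{1}{6}\right)\right)^{2}\right) = - 111 \left(5 + 5 \left(\left(-3\right) \left(- \frac{1}{6}\right)\right)^{2}\right) = - 111 \left(5 + \frac{5}{4}\right) = \left(-111\right) \frac{25}{4} = - \frac{2775}{4}$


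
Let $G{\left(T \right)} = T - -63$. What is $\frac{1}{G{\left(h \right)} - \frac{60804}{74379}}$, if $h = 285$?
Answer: $\frac{24793}{8607696} \approx 0.0028803$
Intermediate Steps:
$G{\left(T \right)} = 63 + T$ ($G{\left(T \right)} = T + 63 = 63 + T$)
$\frac{1}{G{\left(h \right)} - \frac{60804}{74379}} = \frac{1}{\left(63 + 285\right) - \frac{60804}{74379}} = \frac{1}{348 - \frac{20268}{24793}} = \frac{1}{\frac{8607696}{24793}} = \frac{24793}{8607696}$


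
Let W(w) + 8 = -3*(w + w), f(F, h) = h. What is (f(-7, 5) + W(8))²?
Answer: 2601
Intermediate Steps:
W(w) = -8 - 6*w (W(w) = -8 - 3*(w + w) = -8 - 6*w)
(f(-7, 5) + W(8))² = (5 + (-8 - 6*8))² = (5 + (-8 - 48))² = (5 - 56)² = (-51)² = 2601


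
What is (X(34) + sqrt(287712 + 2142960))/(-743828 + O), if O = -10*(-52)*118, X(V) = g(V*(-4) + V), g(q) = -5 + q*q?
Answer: -10399/682468 - sqrt(151917)/170617 ≈ -0.017522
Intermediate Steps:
g(q) = -5 + q**2
X(V) = -5 + 9*V**2 (X(V) = -5 + (V*(-4) + V)**2 = -5 + (-4*V + V)**2 = -5 + (-3*V)**2 = -5 + 9*V**2)
O = 61360 (O = 520*118 = 61360)
(X(34) + sqrt(287712 + 2142960))/(-743828 + O) = ((-5 + 9*34**2) + sqrt(287712 + 2142960))/(-743828 + 61360) = ((-5 + 9*1156) + sqrt(2430672))/(-682468) = ((-5 + 10404) + 4*sqrt(151917))*(-1/682468) = (10399 + 4*sqrt(151917))*(-1/682468) = -10399/682468 - sqrt(151917)/170617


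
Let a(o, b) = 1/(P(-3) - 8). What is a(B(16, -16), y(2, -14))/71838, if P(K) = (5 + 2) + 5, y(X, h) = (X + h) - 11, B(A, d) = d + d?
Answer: 1/287352 ≈ 3.4801e-6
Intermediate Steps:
B(A, d) = 2*d
y(X, h) = -11 + X + h
P(K) = 12 (P(K) = 7 + 5 = 12)
a(o, b) = 1/4 (a(o, b) = 1/(12 - 8) = 1/4)
a(B(16, -16), y(2, -14))/71838 = (1/4)/71838 = (1/4)*(1/71838) = 1/287352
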